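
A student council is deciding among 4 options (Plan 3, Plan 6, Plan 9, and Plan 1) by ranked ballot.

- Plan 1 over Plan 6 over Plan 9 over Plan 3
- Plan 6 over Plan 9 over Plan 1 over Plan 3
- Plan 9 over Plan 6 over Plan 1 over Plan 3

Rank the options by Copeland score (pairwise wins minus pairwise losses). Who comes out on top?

Pairwise results:
  Plan 3 vs Plan 6: Plan 6 wins 3–0.
  Plan 3 vs Plan 9: Plan 9 wins 3–0.
  Plan 3 vs Plan 1: Plan 1 wins 3–0.
  Plan 6 vs Plan 9: Plan 6 wins 2–1.
  Plan 6 vs Plan 1: Plan 6 wins 2–1.
  Plan 9 vs Plan 1: Plan 9 wins 2–1.
Copeland scores (wins − losses):
  Plan 3: 0 − 3 = -3
  Plan 6: 3 − 0 = 3
  Plan 9: 2 − 1 = 1
  Plan 1: 1 − 2 = -1
Plan 6 has the best Copeland score.

Plan 6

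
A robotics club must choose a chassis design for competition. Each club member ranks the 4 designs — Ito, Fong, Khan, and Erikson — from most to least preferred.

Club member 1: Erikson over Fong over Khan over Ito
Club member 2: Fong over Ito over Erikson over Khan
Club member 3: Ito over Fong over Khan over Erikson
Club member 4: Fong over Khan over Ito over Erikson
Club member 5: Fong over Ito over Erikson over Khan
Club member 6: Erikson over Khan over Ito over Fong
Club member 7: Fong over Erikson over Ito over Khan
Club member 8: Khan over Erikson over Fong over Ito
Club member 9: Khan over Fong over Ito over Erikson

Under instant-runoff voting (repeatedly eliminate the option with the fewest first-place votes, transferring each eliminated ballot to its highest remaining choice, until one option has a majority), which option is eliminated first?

Round 1: Fong 4, Khan 2, Erikson 2, Ito 1. Ito has the fewest and is eliminated.
Round 2: Fong 5, Khan 2, Erikson 2. Fong has a majority.

Ito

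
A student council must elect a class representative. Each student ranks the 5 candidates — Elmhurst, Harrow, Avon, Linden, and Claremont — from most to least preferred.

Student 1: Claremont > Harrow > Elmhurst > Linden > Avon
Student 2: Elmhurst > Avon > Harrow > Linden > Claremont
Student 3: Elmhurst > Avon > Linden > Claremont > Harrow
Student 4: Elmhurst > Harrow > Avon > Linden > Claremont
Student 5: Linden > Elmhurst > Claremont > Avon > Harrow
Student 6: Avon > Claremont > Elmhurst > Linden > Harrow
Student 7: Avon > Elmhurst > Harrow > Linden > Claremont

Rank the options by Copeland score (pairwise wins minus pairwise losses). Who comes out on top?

Pairwise results:
  Elmhurst vs Harrow: Elmhurst wins 6–1.
  Elmhurst vs Avon: Elmhurst wins 5–2.
  Elmhurst vs Linden: Elmhurst wins 6–1.
  Elmhurst vs Claremont: Elmhurst wins 5–2.
  Harrow vs Avon: Avon wins 5–2.
  Harrow vs Linden: Harrow wins 4–3.
  Harrow vs Claremont: Claremont wins 4–3.
  Avon vs Linden: Avon wins 5–2.
  Avon vs Claremont: Avon wins 5–2.
  Linden vs Claremont: Linden wins 5–2.
Copeland scores (wins − losses):
  Elmhurst: 4 − 0 = 4
  Harrow: 1 − 3 = -2
  Avon: 3 − 1 = 2
  Linden: 1 − 3 = -2
  Claremont: 1 − 3 = -2
Elmhurst has the best Copeland score.

Elmhurst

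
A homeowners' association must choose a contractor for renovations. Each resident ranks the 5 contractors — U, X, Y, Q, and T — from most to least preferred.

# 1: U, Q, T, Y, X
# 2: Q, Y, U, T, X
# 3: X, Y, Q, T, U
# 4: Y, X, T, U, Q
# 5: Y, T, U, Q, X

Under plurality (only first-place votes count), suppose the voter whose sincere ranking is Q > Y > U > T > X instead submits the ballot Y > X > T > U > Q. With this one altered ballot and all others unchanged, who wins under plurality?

First-place totals with the altered ballot: U 1, X 1, Y 3, Q 0, T 0.
The winner is unchanged: still Y.

Y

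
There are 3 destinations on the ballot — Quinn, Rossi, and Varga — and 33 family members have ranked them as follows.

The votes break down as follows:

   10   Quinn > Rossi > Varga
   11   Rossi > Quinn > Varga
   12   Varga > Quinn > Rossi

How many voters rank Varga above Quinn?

12

Ballots ranking Varga above Quinn: 12.
Ballots ranking Quinn above Varga: 10+11 = 21.
So 12 of 33 voters prefer Varga to Quinn.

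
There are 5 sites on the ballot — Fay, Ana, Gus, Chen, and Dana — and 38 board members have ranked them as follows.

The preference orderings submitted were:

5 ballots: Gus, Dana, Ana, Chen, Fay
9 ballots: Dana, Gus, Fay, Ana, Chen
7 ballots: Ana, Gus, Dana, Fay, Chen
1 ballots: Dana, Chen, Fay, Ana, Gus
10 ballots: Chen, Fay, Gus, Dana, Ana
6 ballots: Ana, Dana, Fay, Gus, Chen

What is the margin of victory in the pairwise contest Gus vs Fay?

Ballots ranking Gus above Fay: 5+9+7 = 21.
Ballots ranking Fay above Gus: 1+10+6 = 17.
Gus wins 21–17, a margin of 4.

4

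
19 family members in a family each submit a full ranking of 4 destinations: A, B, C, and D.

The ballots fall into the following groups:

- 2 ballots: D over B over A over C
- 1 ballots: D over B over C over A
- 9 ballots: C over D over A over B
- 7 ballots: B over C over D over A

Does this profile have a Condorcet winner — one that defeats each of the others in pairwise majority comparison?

Head-to-head results (19 voters total):
A vs B: B wins 10–9.
A vs C: C wins 17–2.
A vs D: D wins 19–0.
B vs C: B wins 10–9.
B vs D: D wins 12–7.
C vs D: C wins 16–3.
No candidate beats all others: B beats C beats D beats B, a majority cycle.

No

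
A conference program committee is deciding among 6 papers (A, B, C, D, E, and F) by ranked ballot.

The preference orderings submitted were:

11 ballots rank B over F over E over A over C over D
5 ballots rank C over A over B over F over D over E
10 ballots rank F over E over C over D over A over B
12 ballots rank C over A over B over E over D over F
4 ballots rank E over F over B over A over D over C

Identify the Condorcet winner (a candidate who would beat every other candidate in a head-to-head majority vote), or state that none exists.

Head-to-head results (42 voters total):
A vs B: A wins 27–15.
A vs C: C wins 27–15.
A vs D: A wins 32–10.
A vs E: E wins 25–17.
A vs F: F wins 25–17.
B vs C: C wins 27–15.
B vs D: B wins 32–10.
B vs E: B wins 28–14.
B vs F: B wins 28–14.
C vs D: C wins 38–4.
C vs E: E wins 25–17.
C vs F: F wins 25–17.
D vs E: E wins 37–5.
D vs F: F wins 30–12.
E vs F: F wins 26–16.
No candidate beats all others: A beats B beats E beats A, a majority cycle.

No Condorcet winner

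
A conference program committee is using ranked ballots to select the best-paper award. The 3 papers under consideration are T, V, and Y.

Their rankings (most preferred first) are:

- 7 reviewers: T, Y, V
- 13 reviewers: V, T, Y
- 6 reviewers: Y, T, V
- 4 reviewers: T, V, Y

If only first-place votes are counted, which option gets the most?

V

First-place vote totals:
  T: 11
  V: 13
  Y: 6
V has the most first-place votes.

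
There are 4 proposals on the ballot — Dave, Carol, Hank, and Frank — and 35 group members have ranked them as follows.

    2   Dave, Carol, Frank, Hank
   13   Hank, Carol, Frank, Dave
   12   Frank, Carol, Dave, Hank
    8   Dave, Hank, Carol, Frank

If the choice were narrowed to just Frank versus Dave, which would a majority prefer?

Ballots ranking Frank above Dave: 13+12 = 25.
Ballots ranking Dave above Frank: 2+8 = 10.
Frank wins the head-to-head, 25–10.

Frank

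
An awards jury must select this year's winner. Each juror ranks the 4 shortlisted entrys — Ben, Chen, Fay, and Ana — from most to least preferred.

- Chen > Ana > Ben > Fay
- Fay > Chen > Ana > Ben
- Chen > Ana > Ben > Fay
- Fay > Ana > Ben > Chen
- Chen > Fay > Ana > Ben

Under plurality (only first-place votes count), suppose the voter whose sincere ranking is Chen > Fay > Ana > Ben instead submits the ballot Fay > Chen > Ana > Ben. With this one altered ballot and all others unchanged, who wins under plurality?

Fay

First-place totals with the altered ballot: Ben 0, Chen 2, Fay 3, Ana 0.
The switch changes the winner from Chen to Fay.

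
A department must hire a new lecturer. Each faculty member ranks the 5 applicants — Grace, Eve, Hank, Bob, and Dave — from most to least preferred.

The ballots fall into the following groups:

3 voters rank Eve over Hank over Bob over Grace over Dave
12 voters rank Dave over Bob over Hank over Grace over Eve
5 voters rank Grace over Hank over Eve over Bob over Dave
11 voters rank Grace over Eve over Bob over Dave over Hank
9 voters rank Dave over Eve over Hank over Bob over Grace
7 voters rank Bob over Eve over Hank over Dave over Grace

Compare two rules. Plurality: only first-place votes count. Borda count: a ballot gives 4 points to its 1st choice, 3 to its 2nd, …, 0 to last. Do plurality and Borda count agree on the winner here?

No

Plurality first-place counts: Grace 16, Eve 3, Hank 0, Bob 7, Dave 21 → Dave.
Borda totals: Grace 79, Eve 103, Hank 80, Bob 106, Dave 102 → Bob.
The two rules disagree: plurality picks Dave, Borda picks Bob.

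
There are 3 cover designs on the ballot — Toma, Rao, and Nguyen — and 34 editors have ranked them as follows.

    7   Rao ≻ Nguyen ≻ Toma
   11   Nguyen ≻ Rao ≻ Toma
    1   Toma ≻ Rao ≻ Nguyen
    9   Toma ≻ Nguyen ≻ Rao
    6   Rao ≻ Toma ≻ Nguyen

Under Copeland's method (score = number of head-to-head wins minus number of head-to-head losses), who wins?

Pairwise results:
  Toma vs Rao: Rao wins 24–10.
  Toma vs Nguyen: Nguyen wins 18–16.
  Rao vs Nguyen: Nguyen wins 20–14.
Copeland scores (wins − losses):
  Toma: 0 − 2 = -2
  Rao: 1 − 1 = 0
  Nguyen: 2 − 0 = 2
Nguyen has the best Copeland score.

Nguyen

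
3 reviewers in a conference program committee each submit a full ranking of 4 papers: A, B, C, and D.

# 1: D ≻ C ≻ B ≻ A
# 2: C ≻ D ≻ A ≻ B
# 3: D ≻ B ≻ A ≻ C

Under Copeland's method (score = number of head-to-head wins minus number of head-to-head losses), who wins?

Pairwise results:
  A vs B: B wins 2–1.
  A vs C: C wins 2–1.
  A vs D: D wins 3–0.
  B vs C: C wins 2–1.
  B vs D: D wins 3–0.
  C vs D: D wins 2–1.
Copeland scores (wins − losses):
  A: 0 − 3 = -3
  B: 1 − 2 = -1
  C: 2 − 1 = 1
  D: 3 − 0 = 3
D has the best Copeland score.

D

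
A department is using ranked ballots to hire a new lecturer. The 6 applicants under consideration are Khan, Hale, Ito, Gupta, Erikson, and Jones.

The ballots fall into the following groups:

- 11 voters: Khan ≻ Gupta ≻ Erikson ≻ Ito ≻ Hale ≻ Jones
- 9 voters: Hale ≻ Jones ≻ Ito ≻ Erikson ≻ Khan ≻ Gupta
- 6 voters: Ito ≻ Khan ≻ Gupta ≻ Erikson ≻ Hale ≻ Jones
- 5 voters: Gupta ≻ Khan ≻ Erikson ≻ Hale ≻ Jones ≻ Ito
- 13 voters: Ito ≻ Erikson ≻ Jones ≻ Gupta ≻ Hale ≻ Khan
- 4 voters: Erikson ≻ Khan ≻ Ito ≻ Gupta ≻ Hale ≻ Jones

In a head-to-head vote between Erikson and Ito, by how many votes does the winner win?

Ballots ranking Erikson above Ito: 11+5+4 = 20.
Ballots ranking Ito above Erikson: 9+6+13 = 28.
Ito wins 28–20, a margin of 8.

8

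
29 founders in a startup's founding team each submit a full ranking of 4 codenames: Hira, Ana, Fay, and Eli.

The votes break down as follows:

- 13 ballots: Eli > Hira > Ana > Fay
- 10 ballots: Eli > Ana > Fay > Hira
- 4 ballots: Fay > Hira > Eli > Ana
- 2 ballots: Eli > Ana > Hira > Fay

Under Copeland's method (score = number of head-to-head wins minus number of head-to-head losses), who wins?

Eli

Pairwise results:
  Hira vs Ana: Hira wins 17–12.
  Hira vs Fay: Hira wins 15–14.
  Hira vs Eli: Eli wins 25–4.
  Ana vs Fay: Ana wins 25–4.
  Ana vs Eli: Eli wins 29–0.
  Fay vs Eli: Eli wins 25–4.
Copeland scores (wins − losses):
  Hira: 2 − 1 = 1
  Ana: 1 − 2 = -1
  Fay: 0 − 3 = -3
  Eli: 3 − 0 = 3
Eli has the best Copeland score.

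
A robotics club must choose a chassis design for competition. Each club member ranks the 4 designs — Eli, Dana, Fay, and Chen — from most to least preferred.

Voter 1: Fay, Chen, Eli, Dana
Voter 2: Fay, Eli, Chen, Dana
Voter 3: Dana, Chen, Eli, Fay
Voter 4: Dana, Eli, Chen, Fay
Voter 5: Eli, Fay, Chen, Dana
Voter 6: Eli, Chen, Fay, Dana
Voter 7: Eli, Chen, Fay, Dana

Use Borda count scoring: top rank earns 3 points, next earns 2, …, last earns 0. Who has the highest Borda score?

Eli

Borda scores:
  Eli: 1 + 2 + 1 + 2 + 3 + 3 + 3 = 15
  Dana: 0 + 0 + 3 + 3 + 0 + 0 + 0 = 6
  Fay: 3 + 3 + 0 + 0 + 2 + 1 + 1 = 10
  Chen: 2 + 1 + 2 + 1 + 1 + 2 + 2 = 11
Eli has the highest total.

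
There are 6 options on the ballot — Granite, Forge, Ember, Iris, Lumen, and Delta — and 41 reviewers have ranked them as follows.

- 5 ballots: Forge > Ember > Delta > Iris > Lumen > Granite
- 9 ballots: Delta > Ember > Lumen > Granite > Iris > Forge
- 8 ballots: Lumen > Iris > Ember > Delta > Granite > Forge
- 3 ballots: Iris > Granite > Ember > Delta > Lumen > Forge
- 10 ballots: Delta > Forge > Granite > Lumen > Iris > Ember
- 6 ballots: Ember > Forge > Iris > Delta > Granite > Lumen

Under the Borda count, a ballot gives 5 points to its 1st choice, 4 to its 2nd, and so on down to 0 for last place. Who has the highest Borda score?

Borda scores:
  Granite: 5·0 + 9·2 + 8·1 + 3·4 + 10·3 + 6·1 = 74
  Forge: 5·5 + 9·0 + 8·0 + 3·0 + 10·4 + 6·4 = 89
  Ember: 5·4 + 9·4 + 8·3 + 3·3 + 10·0 + 6·5 = 119
  Iris: 5·2 + 9·1 + 8·4 + 3·5 + 10·1 + 6·3 = 94
  Lumen: 5·1 + 9·3 + 8·5 + 3·1 + 10·2 + 6·0 = 95
  Delta: 5·3 + 9·5 + 8·2 + 3·2 + 10·5 + 6·2 = 144
Delta has the highest total.

Delta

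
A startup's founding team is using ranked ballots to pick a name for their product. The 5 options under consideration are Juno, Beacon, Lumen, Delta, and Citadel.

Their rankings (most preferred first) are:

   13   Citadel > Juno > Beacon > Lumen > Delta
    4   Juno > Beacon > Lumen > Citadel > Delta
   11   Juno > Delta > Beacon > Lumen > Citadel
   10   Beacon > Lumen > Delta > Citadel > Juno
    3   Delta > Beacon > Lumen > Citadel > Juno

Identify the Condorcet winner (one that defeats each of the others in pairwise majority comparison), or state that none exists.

Head-to-head results (41 voters total):
Juno vs Beacon: Juno wins 28–13.
Juno vs Lumen: Juno wins 28–13.
Juno vs Delta: Juno wins 28–13.
Juno vs Citadel: Citadel wins 26–15.
Beacon vs Lumen: Beacon wins 41–0.
Beacon vs Delta: Beacon wins 27–14.
Beacon vs Citadel: Beacon wins 28–13.
Lumen vs Delta: Lumen wins 27–14.
Lumen vs Citadel: Lumen wins 28–13.
Delta vs Citadel: Delta wins 24–17.
No candidate beats all others: Juno beats Beacon beats Citadel beats Juno, a majority cycle.

There is no Condorcet winner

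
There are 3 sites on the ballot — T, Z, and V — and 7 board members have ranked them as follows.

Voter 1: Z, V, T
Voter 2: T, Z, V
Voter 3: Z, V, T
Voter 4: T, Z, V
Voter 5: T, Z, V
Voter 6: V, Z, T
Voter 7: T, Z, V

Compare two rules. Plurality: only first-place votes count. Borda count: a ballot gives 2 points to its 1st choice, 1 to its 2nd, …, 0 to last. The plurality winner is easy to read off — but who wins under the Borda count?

Plurality first-place counts: T 4, Z 2, V 1 → T.
Borda totals: T 8, Z 9, V 4 → Z.

Z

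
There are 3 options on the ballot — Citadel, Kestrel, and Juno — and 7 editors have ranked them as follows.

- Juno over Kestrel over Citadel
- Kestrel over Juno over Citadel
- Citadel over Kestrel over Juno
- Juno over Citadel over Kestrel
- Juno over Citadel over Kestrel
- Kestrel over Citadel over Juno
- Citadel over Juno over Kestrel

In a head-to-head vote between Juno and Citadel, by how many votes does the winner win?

1

Ballots ranking Juno above Citadel: 4.
Ballots ranking Citadel above Juno: 3.
Juno wins 4–3, a margin of 1.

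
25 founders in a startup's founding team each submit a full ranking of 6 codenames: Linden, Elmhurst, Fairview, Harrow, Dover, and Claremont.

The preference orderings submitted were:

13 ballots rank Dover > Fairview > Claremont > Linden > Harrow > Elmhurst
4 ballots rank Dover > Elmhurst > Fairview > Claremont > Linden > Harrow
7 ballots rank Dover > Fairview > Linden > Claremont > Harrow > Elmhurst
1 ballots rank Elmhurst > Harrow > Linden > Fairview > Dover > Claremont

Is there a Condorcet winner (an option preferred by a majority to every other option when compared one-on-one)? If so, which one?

Dover

Head-to-head results (25 voters total):
Linden vs Elmhurst: Linden wins 20–5.
Linden vs Fairview: Fairview wins 24–1.
Linden vs Harrow: Linden wins 24–1.
Linden vs Dover: Dover wins 24–1.
Linden vs Claremont: Claremont wins 17–8.
Elmhurst vs Fairview: Fairview wins 20–5.
Elmhurst vs Harrow: Harrow wins 20–5.
Elmhurst vs Dover: Dover wins 24–1.
Elmhurst vs Claremont: Claremont wins 20–5.
Fairview vs Harrow: Fairview wins 24–1.
Fairview vs Dover: Dover wins 24–1.
Fairview vs Claremont: Fairview wins 25–0.
Harrow vs Dover: Dover wins 24–1.
Harrow vs Claremont: Claremont wins 24–1.
Dover vs Claremont: Dover wins 25–0.
Dover beats each rival — Linden (24–1), Elmhurst (24–1), Fairview (24–1), Harrow (24–1), Claremont (25–0) — so Dover is the Condorcet winner.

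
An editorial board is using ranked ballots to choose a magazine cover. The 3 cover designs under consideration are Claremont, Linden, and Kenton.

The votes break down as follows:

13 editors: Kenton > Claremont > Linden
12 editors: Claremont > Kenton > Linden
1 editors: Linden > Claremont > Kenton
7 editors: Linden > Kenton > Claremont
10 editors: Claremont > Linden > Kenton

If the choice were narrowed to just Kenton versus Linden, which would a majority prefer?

Kenton

Ballots ranking Kenton above Linden: 13+12 = 25.
Ballots ranking Linden above Kenton: 1+7+10 = 18.
Kenton wins the head-to-head, 25–18.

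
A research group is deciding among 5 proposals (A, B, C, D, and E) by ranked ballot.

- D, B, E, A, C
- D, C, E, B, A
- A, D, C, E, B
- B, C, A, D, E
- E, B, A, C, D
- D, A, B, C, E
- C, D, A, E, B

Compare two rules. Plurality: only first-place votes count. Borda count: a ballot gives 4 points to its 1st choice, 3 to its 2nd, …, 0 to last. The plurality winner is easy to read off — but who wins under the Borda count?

D

Plurality first-place counts: A 1, B 1, C 1, D 3, E 1 → D.
Borda totals: A 14, B 13, C 14, D 19, E 10 → D.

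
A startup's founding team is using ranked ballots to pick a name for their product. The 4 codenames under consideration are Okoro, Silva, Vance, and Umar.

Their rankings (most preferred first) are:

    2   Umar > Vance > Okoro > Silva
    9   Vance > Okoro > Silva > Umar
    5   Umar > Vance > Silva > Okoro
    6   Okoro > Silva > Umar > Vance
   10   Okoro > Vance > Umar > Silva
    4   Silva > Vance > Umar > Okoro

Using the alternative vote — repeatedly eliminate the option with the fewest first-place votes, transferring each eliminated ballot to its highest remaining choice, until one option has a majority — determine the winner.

Round 1: Okoro 16, Vance 9, Umar 7, Silva 4. Silva has the fewest and is eliminated.
Round 2: Okoro 16, Vance 13, Umar 7. Umar has the fewest and is eliminated.
Round 3: Vance 20, Okoro 16. Vance has a majority.

Vance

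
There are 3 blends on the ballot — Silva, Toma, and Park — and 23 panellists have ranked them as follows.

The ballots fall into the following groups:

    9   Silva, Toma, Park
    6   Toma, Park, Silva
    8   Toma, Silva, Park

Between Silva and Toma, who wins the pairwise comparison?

Toma

Ballots ranking Silva above Toma: 9.
Ballots ranking Toma above Silva: 6+8 = 14.
Toma wins the head-to-head, 14–9.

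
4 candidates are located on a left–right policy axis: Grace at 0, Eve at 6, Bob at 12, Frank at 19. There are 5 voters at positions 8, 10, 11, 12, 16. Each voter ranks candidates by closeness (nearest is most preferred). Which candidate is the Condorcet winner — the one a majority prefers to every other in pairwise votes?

Bob

With single-peaked preferences on a line, the Condorcet winner is the candidate closest to the median voter.
The median voter (position 11) is closest to Bob at 12.
Check: Bob vs Eve — voters closer to Bob: 4 of 5.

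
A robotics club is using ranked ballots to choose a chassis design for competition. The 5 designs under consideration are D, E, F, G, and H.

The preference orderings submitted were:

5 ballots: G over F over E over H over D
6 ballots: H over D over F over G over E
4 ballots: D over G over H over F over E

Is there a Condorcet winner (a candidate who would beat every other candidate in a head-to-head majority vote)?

Head-to-head results (15 voters total):
D vs E: D wins 10–5.
D vs F: D wins 10–5.
D vs G: D wins 10–5.
D vs H: H wins 11–4.
E vs F: F wins 15–0.
E vs G: G wins 15–0.
E vs H: H wins 10–5.
F vs G: G wins 9–6.
F vs H: H wins 10–5.
G vs H: G wins 9–6.
No candidate beats all others: D beats G beats H beats D, a majority cycle.

No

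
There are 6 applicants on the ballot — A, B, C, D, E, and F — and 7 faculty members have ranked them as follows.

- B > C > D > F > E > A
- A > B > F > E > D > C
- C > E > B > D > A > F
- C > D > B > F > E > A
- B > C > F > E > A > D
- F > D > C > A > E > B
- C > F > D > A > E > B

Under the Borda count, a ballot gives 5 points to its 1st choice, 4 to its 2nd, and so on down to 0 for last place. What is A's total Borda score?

Borda scores:
  A: 0 + 5 + 1 + 0 + 1 + 2 + 2 = 11
  B: 5 + 4 + 3 + 3 + 5 + 0 + 0 = 20
  C: 4 + 0 + 5 + 5 + 4 + 3 + 5 = 26
  D: 3 + 1 + 2 + 4 + 0 + 4 + 3 = 17
  E: 1 + 2 + 4 + 1 + 2 + 1 + 1 = 12
  F: 2 + 3 + 0 + 2 + 3 + 5 + 4 = 19

11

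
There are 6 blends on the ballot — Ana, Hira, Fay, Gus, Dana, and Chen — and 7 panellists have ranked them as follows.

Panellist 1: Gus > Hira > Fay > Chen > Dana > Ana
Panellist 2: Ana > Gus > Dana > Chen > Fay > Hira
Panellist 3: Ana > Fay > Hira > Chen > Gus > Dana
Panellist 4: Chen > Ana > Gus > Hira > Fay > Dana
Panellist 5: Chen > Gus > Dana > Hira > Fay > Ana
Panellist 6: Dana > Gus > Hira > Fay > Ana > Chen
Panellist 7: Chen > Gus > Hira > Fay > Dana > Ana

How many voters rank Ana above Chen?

Ballots ranking Ana above Chen: 3.
Ballots ranking Chen above Ana: 4.
So 3 of 7 voters prefer Ana to Chen.

3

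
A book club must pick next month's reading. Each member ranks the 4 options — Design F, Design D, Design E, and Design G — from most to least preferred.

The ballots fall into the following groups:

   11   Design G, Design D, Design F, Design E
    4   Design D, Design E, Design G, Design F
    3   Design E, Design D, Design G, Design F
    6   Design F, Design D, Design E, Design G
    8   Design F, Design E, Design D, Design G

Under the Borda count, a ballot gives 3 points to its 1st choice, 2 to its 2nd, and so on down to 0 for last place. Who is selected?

Borda scores:
  Design F: 11·1 + 4·0 + 3·0 + 6·3 + 8·3 = 53
  Design D: 11·2 + 4·3 + 3·2 + 6·2 + 8·1 = 60
  Design E: 11·0 + 4·2 + 3·3 + 6·1 + 8·2 = 39
  Design G: 11·3 + 4·1 + 3·1 + 6·0 + 8·0 = 40
Design D has the highest total.

Design D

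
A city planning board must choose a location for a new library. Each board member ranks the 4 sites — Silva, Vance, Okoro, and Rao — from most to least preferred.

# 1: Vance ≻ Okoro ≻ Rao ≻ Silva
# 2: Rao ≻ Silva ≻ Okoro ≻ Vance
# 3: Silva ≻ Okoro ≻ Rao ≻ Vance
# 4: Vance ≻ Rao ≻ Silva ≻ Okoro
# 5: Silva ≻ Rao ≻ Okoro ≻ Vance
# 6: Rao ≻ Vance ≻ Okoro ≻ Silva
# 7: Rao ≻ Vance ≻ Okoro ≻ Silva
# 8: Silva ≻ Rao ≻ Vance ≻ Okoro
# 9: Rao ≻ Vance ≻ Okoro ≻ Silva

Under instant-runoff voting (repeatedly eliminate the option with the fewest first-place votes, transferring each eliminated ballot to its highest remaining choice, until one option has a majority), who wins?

Round 1: Rao 4, Silva 3, Vance 2, Okoro 0. Okoro has the fewest and is eliminated.
Round 2: Rao 4, Silva 3, Vance 2. Vance has the fewest and is eliminated.
Round 3: Rao 6, Silva 3. Rao has a majority.

Rao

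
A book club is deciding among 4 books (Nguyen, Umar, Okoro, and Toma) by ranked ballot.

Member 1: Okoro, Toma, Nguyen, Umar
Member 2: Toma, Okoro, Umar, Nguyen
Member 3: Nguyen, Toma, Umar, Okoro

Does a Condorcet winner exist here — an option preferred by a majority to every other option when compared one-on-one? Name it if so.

Head-to-head results (3 voters total):
Nguyen vs Umar: Nguyen wins 2–1.
Nguyen vs Okoro: Okoro wins 2–1.
Nguyen vs Toma: Toma wins 2–1.
Umar vs Okoro: Okoro wins 2–1.
Umar vs Toma: Toma wins 3–0.
Okoro vs Toma: Toma wins 2–1.
Toma beats each rival — Nguyen (2–1), Umar (3–0), Okoro (2–1) — so Toma is the Condorcet winner.

Toma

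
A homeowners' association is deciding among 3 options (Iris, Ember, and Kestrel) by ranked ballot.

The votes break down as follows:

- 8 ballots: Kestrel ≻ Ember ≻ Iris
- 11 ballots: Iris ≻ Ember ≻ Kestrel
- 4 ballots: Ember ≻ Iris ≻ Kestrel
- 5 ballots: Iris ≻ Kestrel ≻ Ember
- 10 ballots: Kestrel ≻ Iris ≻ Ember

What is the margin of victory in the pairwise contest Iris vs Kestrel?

Ballots ranking Iris above Kestrel: 11+4+5 = 20.
Ballots ranking Kestrel above Iris: 8+10 = 18.
Iris wins 20–18, a margin of 2.

2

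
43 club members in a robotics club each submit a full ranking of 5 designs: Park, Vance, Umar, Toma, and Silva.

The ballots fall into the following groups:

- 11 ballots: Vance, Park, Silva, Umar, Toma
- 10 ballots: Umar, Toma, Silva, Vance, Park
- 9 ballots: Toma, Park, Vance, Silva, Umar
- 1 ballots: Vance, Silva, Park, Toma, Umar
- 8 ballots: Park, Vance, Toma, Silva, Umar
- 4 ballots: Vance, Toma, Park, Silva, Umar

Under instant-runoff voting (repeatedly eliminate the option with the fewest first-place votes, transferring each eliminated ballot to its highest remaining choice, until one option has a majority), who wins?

Round 1: Vance 16, Umar 10, Toma 9, Park 8, Silva 0. Silva has the fewest and is eliminated.
Round 2: Vance 16, Umar 10, Toma 9, Park 8. Park has the fewest and is eliminated.
Round 3: Vance 24, Umar 10, Toma 9. Vance has a majority.

Vance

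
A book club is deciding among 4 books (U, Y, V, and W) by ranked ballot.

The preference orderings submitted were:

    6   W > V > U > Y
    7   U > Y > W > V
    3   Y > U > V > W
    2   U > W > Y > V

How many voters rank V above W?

Ballots ranking V above W: 3.
Ballots ranking W above V: 6+7+2 = 15.
So 3 of 18 voters prefer V to W.

3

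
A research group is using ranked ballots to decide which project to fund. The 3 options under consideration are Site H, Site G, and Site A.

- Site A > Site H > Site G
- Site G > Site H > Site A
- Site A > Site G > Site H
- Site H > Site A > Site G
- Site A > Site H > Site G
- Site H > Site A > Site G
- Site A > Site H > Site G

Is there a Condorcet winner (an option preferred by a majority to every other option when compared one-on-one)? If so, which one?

Site A

Head-to-head results (7 voters total):
Site H vs Site G: Site H wins 5–2.
Site H vs Site A: Site A wins 4–3.
Site G vs Site A: Site A wins 6–1.
Site A beats each rival — Site H (4–3), Site G (6–1) — so Site A is the Condorcet winner.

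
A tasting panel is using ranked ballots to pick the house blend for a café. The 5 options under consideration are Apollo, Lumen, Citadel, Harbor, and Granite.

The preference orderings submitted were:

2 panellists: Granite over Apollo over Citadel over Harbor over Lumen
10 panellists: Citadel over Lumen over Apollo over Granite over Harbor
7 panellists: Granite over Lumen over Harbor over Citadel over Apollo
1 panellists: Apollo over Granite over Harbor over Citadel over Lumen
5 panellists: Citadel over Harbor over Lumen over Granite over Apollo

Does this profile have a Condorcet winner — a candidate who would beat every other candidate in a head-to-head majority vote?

Yes

Head-to-head results (25 voters total):
Apollo vs Lumen: Lumen wins 22–3.
Apollo vs Citadel: Citadel wins 22–3.
Apollo vs Harbor: Apollo wins 13–12.
Apollo vs Granite: Granite wins 14–11.
Lumen vs Citadel: Citadel wins 18–7.
Lumen vs Harbor: Lumen wins 17–8.
Lumen vs Granite: Lumen wins 15–10.
Citadel vs Harbor: Citadel wins 17–8.
Citadel vs Granite: Citadel wins 15–10.
Harbor vs Granite: Granite wins 20–5.
Citadel beats each rival — Apollo (22–3), Lumen (18–7), Harbor (17–8), Granite (15–10) — so Citadel is the Condorcet winner.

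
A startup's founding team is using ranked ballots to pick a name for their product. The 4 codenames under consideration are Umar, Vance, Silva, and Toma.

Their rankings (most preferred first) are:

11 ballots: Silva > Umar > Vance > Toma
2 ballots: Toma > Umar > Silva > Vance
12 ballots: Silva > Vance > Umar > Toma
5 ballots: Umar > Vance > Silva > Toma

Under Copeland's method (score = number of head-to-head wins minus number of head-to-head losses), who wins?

Silva

Pairwise results:
  Umar vs Vance: Umar wins 18–12.
  Umar vs Silva: Silva wins 23–7.
  Umar vs Toma: Umar wins 28–2.
  Vance vs Silva: Silva wins 25–5.
  Vance vs Toma: Vance wins 28–2.
  Silva vs Toma: Silva wins 28–2.
Copeland scores (wins − losses):
  Umar: 2 − 1 = 1
  Vance: 1 − 2 = -1
  Silva: 3 − 0 = 3
  Toma: 0 − 3 = -3
Silva has the best Copeland score.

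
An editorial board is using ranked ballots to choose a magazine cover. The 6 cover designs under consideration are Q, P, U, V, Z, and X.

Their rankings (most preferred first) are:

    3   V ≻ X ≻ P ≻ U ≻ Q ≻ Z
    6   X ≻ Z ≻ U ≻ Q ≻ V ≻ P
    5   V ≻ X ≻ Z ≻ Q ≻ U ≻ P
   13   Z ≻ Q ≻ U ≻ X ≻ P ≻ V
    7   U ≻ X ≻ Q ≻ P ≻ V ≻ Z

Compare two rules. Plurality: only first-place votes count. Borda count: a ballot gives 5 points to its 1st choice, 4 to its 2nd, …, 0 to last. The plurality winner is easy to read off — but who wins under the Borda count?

Plurality first-place counts: Q 0, P 0, U 7, V 8, Z 13, X 6 → Z.
Borda totals: Q 98, P 36, U 103, V 53, Z 104, X 116 → X.

X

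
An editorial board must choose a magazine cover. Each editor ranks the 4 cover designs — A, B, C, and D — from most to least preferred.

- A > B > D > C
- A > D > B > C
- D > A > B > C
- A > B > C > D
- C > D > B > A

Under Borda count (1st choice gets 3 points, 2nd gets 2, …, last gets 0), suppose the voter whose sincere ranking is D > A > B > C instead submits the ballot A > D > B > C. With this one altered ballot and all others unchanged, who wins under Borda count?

A

Borda totals with the altered ballot: A 12, B 7, C 4, D 7.
The winner is unchanged: still A.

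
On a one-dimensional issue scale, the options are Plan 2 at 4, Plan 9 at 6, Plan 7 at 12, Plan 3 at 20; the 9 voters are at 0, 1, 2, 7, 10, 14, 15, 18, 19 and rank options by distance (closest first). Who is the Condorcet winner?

With single-peaked preferences on a line, the Condorcet winner is the candidate closest to the median voter.
The median voter (position 10) is closest to Plan 7 at 12.
Check: Plan 7 vs Plan 3 — voters closer to Plan 7: 7 of 9.

Plan 7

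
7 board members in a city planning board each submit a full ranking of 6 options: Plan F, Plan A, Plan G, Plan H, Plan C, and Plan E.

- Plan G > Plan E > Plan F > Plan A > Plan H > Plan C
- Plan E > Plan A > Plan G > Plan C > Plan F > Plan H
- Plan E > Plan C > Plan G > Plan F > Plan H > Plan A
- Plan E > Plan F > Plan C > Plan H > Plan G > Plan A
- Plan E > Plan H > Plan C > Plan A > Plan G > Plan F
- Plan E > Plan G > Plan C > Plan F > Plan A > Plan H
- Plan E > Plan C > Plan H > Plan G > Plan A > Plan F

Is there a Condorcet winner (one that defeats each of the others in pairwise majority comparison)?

Head-to-head results (7 voters total):
Plan F vs Plan A: Plan F wins 4–3.
Plan F vs Plan G: Plan G wins 6–1.
Plan F vs Plan H: Plan F wins 5–2.
Plan F vs Plan C: Plan C wins 5–2.
Plan F vs Plan E: Plan E wins 7–0.
Plan A vs Plan G: Plan G wins 5–2.
Plan A vs Plan H: Plan H wins 4–3.
Plan A vs Plan C: Plan C wins 5–2.
Plan A vs Plan E: Plan E wins 7–0.
Plan G vs Plan H: Plan G wins 4–3.
Plan G vs Plan C: Plan C wins 4–3.
Plan G vs Plan E: Plan E wins 6–1.
Plan H vs Plan C: Plan C wins 5–2.
Plan H vs Plan E: Plan E wins 7–0.
Plan C vs Plan E: Plan E wins 7–0.
Plan E beats each rival — Plan F (7–0), Plan A (7–0), Plan G (6–1), Plan H (7–0), Plan C (7–0) — so Plan E is the Condorcet winner.

Yes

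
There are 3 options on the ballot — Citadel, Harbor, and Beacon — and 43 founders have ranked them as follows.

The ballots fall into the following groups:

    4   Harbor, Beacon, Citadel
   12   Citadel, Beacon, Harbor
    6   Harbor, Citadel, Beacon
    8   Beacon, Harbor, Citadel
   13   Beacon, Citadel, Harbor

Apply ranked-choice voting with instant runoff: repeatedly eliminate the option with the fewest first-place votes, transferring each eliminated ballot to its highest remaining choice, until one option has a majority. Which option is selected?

Beacon

Round 1: Beacon 21, Citadel 12, Harbor 10. Harbor has the fewest and is eliminated.
Round 2: Beacon 25, Citadel 18. Beacon has a majority.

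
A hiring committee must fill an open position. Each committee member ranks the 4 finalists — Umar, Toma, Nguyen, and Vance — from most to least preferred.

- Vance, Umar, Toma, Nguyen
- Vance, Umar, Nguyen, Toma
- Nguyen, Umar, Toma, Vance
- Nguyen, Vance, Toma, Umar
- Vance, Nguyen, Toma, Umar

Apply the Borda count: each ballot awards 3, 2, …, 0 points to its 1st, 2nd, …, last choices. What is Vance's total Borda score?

11

Borda scores:
  Umar: 2 + 2 + 2 + 0 + 0 = 6
  Toma: 1 + 0 + 1 + 1 + 1 = 4
  Nguyen: 0 + 1 + 3 + 3 + 2 = 9
  Vance: 3 + 3 + 0 + 2 + 3 = 11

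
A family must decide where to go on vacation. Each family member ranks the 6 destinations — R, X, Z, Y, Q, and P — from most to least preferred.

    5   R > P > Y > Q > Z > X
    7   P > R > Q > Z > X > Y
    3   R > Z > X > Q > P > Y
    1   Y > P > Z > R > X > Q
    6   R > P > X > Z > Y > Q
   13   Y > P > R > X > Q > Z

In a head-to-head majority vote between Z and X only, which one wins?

Ballots ranking Z above X: 5+7+3+1 = 16.
Ballots ranking X above Z: 6+13 = 19.
X wins the head-to-head, 19–16.

X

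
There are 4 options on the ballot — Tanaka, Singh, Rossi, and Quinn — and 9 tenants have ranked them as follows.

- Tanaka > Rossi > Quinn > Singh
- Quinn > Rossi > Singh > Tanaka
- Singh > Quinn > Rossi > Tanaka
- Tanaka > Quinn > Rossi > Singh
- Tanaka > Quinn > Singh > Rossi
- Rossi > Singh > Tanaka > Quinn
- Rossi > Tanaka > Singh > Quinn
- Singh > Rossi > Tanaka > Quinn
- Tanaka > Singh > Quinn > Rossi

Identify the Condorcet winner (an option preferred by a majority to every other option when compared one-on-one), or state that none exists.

Head-to-head results (9 voters total):
Tanaka vs Singh: Tanaka wins 5–4.
Tanaka vs Rossi: Rossi wins 5–4.
Tanaka vs Quinn: Tanaka wins 7–2.
Singh vs Rossi: Rossi wins 5–4.
Singh vs Quinn: Singh wins 5–4.
Rossi vs Quinn: Quinn wins 5–4.
No candidate beats all others: Tanaka beats Quinn beats Rossi beats Tanaka, a majority cycle.

None — there is no Condorcet winner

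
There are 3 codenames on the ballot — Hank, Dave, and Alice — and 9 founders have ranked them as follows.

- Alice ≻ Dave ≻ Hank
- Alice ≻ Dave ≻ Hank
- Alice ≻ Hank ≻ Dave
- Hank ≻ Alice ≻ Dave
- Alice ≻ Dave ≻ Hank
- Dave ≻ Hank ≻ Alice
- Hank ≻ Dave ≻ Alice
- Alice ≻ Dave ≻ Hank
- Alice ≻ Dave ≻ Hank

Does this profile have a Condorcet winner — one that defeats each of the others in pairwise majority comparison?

Yes

Head-to-head results (9 voters total):
Hank vs Dave: Dave wins 6–3.
Hank vs Alice: Alice wins 6–3.
Dave vs Alice: Alice wins 7–2.
Alice beats each rival — Hank (6–3), Dave (7–2) — so Alice is the Condorcet winner.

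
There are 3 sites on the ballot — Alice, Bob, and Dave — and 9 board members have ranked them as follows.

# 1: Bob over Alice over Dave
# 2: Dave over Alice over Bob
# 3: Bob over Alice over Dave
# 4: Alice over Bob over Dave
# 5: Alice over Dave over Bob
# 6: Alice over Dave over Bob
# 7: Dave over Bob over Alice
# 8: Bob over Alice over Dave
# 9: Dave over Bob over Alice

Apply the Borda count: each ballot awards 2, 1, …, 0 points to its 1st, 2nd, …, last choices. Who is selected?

Borda scores:
  Alice: 1 + 1 + 1 + 2 + 2 + 2 + 0 + 1 + 0 = 10
  Bob: 2 + 0 + 2 + 1 + 0 + 0 + 1 + 2 + 1 = 9
  Dave: 0 + 2 + 0 + 0 + 1 + 1 + 2 + 0 + 2 = 8
Alice has the highest total.

Alice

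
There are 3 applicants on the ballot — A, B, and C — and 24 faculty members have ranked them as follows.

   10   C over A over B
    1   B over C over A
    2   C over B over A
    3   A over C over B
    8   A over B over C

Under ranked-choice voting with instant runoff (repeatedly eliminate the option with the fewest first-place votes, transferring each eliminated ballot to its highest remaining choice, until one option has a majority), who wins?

C

Round 1: C 12, A 11, B 1. B has the fewest and is eliminated.
Round 2: C 13, A 11. C has a majority.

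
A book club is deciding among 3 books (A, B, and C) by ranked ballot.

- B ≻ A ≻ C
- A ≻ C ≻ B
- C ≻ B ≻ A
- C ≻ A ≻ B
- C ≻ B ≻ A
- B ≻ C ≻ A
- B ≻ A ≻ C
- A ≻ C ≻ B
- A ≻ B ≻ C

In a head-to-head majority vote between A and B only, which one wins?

Ballots ranking A above B: 4.
Ballots ranking B above A: 5.
B wins the head-to-head, 5–4.

B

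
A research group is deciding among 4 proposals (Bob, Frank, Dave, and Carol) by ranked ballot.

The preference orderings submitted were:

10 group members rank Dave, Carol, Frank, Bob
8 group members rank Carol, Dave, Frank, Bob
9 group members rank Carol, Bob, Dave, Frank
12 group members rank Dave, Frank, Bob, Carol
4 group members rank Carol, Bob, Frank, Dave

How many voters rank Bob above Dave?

13

Ballots ranking Bob above Dave: 9+4 = 13.
Ballots ranking Dave above Bob: 10+8+12 = 30.
So 13 of 43 voters prefer Bob to Dave.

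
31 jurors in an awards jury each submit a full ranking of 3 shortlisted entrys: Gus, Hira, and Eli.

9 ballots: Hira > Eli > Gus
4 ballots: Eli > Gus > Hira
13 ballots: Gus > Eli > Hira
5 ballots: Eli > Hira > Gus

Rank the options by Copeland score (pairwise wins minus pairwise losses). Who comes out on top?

Eli

Pairwise results:
  Gus vs Hira: Gus wins 17–14.
  Gus vs Eli: Eli wins 18–13.
  Hira vs Eli: Eli wins 22–9.
Copeland scores (wins − losses):
  Gus: 1 − 1 = 0
  Hira: 0 − 2 = -2
  Eli: 2 − 0 = 2
Eli has the best Copeland score.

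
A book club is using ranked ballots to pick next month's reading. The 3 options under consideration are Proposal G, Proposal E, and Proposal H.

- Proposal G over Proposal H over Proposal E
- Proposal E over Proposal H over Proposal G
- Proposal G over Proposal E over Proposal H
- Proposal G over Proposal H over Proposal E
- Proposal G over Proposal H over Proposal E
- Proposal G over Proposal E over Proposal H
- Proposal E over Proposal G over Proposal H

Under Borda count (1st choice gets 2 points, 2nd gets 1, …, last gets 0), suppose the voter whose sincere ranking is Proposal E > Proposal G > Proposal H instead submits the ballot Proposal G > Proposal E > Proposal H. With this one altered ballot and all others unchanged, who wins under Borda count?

Borda totals with the altered ballot: Proposal G 12, Proposal E 5, Proposal H 4.
The winner is unchanged: still Proposal G.

Proposal G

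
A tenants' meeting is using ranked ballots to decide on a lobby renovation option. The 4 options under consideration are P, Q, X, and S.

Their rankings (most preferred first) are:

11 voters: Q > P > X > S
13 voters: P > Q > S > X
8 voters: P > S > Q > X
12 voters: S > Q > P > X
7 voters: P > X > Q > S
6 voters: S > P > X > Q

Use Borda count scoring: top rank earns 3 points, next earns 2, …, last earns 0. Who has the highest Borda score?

Borda scores:
  P: 11·2 + 13·3 + 8·3 + 12·1 + 7·3 + 6·2 = 130
  Q: 11·3 + 13·2 + 8·1 + 12·2 + 7·1 + 6·0 = 98
  X: 11·1 + 13·0 + 8·0 + 12·0 + 7·2 + 6·1 = 31
  S: 11·0 + 13·1 + 8·2 + 12·3 + 7·0 + 6·3 = 83
P has the highest total.

P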